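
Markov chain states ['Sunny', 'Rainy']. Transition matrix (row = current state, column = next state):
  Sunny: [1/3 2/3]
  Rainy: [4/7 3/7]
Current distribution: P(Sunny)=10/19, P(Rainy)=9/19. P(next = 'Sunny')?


P(next=Sunny) = Σᵢ P(now=i)×P(i→Sunny)
= 10/19×1/3 + 9/19×4/7
= 10/57 + 36/133 = 178/399

P = 178/399 ≈ 0.4461


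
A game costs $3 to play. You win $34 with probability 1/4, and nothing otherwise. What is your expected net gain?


E[gain] = (34-3)×1/4 + (-3)×3/4
= 31/4 - 9/4 = 11/2

Expected net gain = $11/2 ≈ $5.50


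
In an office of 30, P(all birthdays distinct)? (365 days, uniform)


P(all different) = Π(365-i)/365 for i=0..29
= (365/365)×(364/365)×...×(336/365)
= 0.293684

P ≈ 0.2937 ≈ 29.37%


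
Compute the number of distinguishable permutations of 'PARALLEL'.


Letters: 8, freq: {'P': 1, 'A': 2, 'R': 1, 'L': 3, 'E': 1}
8!/(1!×2!×1!×3!×1!) = 40320/12 = 3360

3360


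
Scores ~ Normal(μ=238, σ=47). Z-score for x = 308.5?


z = (x - μ)/σ = (308.5 - 238)/47 = 1.5

z = 1.5


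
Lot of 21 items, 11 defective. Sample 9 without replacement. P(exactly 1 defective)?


Hypergeometric: C(11,1)×C(10,8)/C(21,9)
= 11×45/293930 = 99/58786

P(X=1) = 99/58786 ≈ 0.17%


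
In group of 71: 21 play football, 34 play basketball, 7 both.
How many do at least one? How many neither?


|A∪B| = 21+34-7 = 48
Neither = 71-48 = 23

At least one: 48; Neither: 23


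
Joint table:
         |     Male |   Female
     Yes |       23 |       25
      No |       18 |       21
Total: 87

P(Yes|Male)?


P(Yes|Male) = 23/(23+18) = 23/41

P = 23/41 ≈ 56.10%


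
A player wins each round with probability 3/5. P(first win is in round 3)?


Geometric: P(X=3) = (1-p)^(k-1)×p = (2/5)^2×3/5 = 12/125

P(X=3) = 12/125 ≈ 9.60%


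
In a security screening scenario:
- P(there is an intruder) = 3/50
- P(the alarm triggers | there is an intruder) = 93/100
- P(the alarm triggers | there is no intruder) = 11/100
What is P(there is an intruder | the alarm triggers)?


Using Bayes' theorem:
P(A|B) = P(B|A)·P(A) / P(B)

P(the alarm triggers) = 93/100 × 3/50 + 11/100 × 47/50
= 279/5000 + 517/5000 = 199/1250

P(there is an intruder|the alarm triggers) = (279/5000) / (199/1250) = 279/796

P(there is an intruder|the alarm triggers) = 279/796 ≈ 35.05%


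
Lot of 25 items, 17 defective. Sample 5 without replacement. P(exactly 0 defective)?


Hypergeometric: C(17,0)×C(8,5)/C(25,5)
= 1×56/53130 = 4/3795

P(X=0) = 4/3795 ≈ 0.11%


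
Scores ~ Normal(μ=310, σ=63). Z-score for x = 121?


z = (x - μ)/σ = (121 - 310)/63 = -3.0

z = -3.0


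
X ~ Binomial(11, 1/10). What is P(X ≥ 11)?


P(X ≥ 11) = Σ P(X=i) for i=11..11
P(X=11) = 1/100000000000
Sum = 1/100000000000

P(X ≥ 11) = 1/100000000000 ≈ 0.00%


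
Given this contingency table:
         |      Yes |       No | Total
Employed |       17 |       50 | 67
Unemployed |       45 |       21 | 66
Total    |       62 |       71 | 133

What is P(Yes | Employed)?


P(Yes | Employed) = 17/(17+50) = 17/67

P(Yes|Employed) = 17/67 ≈ 25.37%


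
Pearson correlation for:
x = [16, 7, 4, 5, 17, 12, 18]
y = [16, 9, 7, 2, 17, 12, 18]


n=7, Σx=79, Σy=81, Σxy=1114, Σx²=1103, Σy²=1147
r = (7×1114 - 79×81)/√((7×1103 - 79²)(7×1147 - 81²))
= 1399/√(1480×1468) = 1399/√2172640 ≈ 1399/1473.9878 ≈ 0.9491

r ≈ 0.9491


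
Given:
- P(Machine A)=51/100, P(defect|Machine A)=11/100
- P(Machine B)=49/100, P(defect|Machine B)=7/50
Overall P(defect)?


P(B) = Σ P(B|Aᵢ)×P(Aᵢ)
  11/100×51/100 = 561/10000
  7/50×49/100 = 343/5000
Sum = 1247/10000

P(defect) = 1247/10000 ≈ 12.47%


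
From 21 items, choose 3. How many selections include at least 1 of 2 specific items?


Complement: C(21,3) - C(19,3) = 1330 - 969 = 361

361


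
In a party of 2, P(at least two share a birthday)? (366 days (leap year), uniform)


P(all different) = Π(366-i)/366 for i=0..1
= 0.997268
P(match) = 1 - 0.997268 = 0.002732

P ≈ 0.0027 ≈ 0.27%


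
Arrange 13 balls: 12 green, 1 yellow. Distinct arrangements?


13!/(12!×1!) = 13

13


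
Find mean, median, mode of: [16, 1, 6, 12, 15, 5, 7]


Sorted: [1, 5, 6, 7, 12, 15, 16]
Mean = 62/7
Median = 7
Freq: {16: 1, 1: 1, 6: 1, 12: 1, 15: 1, 5: 1, 7: 1}
Mode: No mode

Mean=62/7, Median=7, Mode=No mode


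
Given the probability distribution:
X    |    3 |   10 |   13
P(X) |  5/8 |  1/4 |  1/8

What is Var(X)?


E[X] = 6
E[X²] = 207/4
Var(X) = E[X²] - (E[X])² = 207/4 - 36 = 63/4

Var(X) = 63/4 ≈ 15.7500


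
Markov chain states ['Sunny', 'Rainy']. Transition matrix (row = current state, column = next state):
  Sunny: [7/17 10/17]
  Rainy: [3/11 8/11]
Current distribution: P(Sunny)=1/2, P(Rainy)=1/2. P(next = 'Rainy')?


P(next=Rainy) = Σᵢ P(now=i)×P(i→Rainy)
= 1/2×10/17 + 1/2×8/11
= 5/17 + 4/11 = 123/187

P = 123/187 ≈ 0.6578


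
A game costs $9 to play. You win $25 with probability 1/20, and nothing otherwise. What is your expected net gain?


E[gain] = (25-9)×1/20 + (-9)×19/20
= 4/5 - 171/20 = -31/4

Expected net gain = $-31/4 ≈ $-7.75


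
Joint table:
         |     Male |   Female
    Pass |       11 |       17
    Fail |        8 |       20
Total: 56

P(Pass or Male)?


P(Pass∨Male) = P(Pass) + P(Male) - P(Pass∧Male)
= (28 + 19 - 11)/56 = 36/56 = 9/14

P = 9/14 ≈ 64.29%


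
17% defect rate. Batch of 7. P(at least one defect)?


P(all good) = (83/100)^7 = 27136050989627/100000000000000
P(≥1 defect) = 72863949010373/100000000000000

P = 72863949010373/100000000000000 ≈ 72.86%


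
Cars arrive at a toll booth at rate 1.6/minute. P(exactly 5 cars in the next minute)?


Poisson(λ=1.6): P(X=5) = e^(-λ)×λ^k/k!
= e^(-1.6) × 1.6^5 / 5!
≈ 0.201896518 × 10.48576 / 120 ≈ 0.017642

P(X=5) ≈ 0.017642 ≈ 1.76%


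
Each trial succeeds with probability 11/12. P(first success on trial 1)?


Geometric: P(X=1) = (1-p)^(k-1)×p = (1/12)^0×11/12 = 11/12

P(X=1) = 11/12 ≈ 91.67%


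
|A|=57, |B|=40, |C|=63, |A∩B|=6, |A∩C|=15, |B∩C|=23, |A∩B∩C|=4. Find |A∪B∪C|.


|A∪B∪C| = 57+40+63-6-15-23+4 = 120

|A∪B∪C| = 120


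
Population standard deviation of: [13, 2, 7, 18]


Mean = 40/4 = 10
  (13-10)²=9
  (2-10)²=64
  (7-10)²=9
  (18-10)²=64
Σ(x-μ)² = 146
σ² = 146/4 = 73/2

σ = √(73/2) ≈ 6.0415


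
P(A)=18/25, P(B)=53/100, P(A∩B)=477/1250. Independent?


P(A)×P(B) = 477/1250
P(A∩B) = 477/1250
Equal ✓ → Independent

Yes, independent


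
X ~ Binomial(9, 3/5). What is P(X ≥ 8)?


P(X ≥ 8) = Σ P(X=i) for i=8..9
P(X=8) = 118098/1953125
P(X=9) = 19683/1953125
Sum = 137781/1953125

P(X ≥ 8) = 137781/1953125 ≈ 7.05%


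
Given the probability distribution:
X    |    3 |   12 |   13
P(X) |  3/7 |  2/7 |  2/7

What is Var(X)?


E[X] = 59/7
E[X²] = 653/7
Var(X) = E[X²] - (E[X])² = 653/7 - 3481/49 = 1090/49

Var(X) = 1090/49 ≈ 22.2449


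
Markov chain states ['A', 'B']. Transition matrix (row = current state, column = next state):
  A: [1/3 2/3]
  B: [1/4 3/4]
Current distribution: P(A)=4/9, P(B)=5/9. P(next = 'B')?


P(next=B) = Σᵢ P(now=i)×P(i→B)
= 4/9×2/3 + 5/9×3/4
= 8/27 + 5/12 = 77/108

P = 77/108 ≈ 0.7130


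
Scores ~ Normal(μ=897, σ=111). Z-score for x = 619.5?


z = (x - μ)/σ = (619.5 - 897)/111 = -2.5

z = -2.5


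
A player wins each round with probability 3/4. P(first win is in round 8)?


Geometric: P(X=8) = (1-p)^(k-1)×p = (1/4)^7×3/4 = 3/65536

P(X=8) = 3/65536 ≈ 0.00%


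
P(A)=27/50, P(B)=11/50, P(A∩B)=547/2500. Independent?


P(A)×P(B) = 297/2500
P(A∩B) = 547/2500
Not equal → NOT independent

No, not independent


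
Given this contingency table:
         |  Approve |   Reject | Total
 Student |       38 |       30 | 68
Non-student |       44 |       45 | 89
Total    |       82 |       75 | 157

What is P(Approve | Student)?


P(Approve | Student) = 38/(38+30) = 38/68 = 19/34

P(Approve|Student) = 19/34 ≈ 55.88%


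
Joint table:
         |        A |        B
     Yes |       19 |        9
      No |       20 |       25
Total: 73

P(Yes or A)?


P(Yes∨A) = P(Yes) + P(A) - P(Yes∧A)
= (28 + 39 - 19)/73 = 48/73

P = 48/73 ≈ 65.75%


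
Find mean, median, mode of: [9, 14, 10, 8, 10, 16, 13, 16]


Sorted: [8, 9, 10, 10, 13, 14, 16, 16]
Mean = 96/8 = 12
Median = 23/2
Freq: {9: 1, 14: 1, 10: 2, 8: 1, 16: 2, 13: 1}
Mode: [10, 16]

Mean=12, Median=23/2, Mode=[10, 16]


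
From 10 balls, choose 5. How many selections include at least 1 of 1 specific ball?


Complement: C(10,5) - C(9,5) = 252 - 126 = 126

126


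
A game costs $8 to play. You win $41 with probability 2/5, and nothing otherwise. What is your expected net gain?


E[gain] = (41-8)×2/5 + (-8)×3/5
= 66/5 - 24/5 = 42/5

Expected net gain = $42/5 ≈ $8.40


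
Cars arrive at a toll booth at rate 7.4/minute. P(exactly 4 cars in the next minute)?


Poisson(λ=7.4): P(X=4) = e^(-λ)×λ^k/k!
= e^(-7.4) × 7.4^4 / 4!
≈ 0.0006112527611 × 2998.6576 / 24 ≈ 0.076372

P(X=4) ≈ 0.076372 ≈ 7.64%


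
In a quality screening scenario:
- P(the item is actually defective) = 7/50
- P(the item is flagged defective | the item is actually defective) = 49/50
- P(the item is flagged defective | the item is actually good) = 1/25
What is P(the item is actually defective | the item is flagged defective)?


Using Bayes' theorem:
P(A|B) = P(B|A)·P(A) / P(B)

P(the item is flagged defective) = 49/50 × 7/50 + 1/25 × 43/50
= 343/2500 + 43/1250 = 429/2500

P(the item is actually defective|the item is flagged defective) = (343/2500) / (429/2500) = 343/429

P(the item is actually defective|the item is flagged defective) = 343/429 ≈ 79.95%


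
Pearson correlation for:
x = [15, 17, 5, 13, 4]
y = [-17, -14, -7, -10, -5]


n=5, Σx=54, Σy=-53, Σxy=-678, Σx²=724, Σy²=659
r = (5×(-678) - 54×(-53))/√((5×724 - 54²)(5×659 - (-53)²))
= -528/√(704×486) = -528/√342144 ≈ -528/584.9308 ≈ -0.9027

r ≈ -0.9027


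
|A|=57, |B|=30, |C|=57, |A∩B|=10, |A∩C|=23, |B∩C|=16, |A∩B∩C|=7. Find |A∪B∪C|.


|A∪B∪C| = 57+30+57-10-23-16+7 = 102

|A∪B∪C| = 102


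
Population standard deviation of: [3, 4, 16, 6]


Mean = 29/4
  (3-29/4)²=289/16
  (4-29/4)²=169/16
  (16-29/4)²=1225/16
  (6-29/4)²=25/16
Σ(x-μ)² = 427/4
σ² = (427/4)/4 = 427/16

σ = √(427/16) ≈ 5.1660


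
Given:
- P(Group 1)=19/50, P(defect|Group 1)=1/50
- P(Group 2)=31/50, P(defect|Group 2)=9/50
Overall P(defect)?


P(B) = Σ P(B|Aᵢ)×P(Aᵢ)
  1/50×19/50 = 19/2500
  9/50×31/50 = 279/2500
Sum = 149/1250

P(defect) = 149/1250 ≈ 11.92%


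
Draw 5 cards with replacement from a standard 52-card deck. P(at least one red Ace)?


P(not a red Ace) = 50/52 = 25/26
P(none in 5 draws) = (25/26)^5 = 9765625/11881376
P(≥1 red Ace) = 1 - 9765625/11881376 = 2115751/11881376

P = 2115751/11881376 ≈ 17.81%


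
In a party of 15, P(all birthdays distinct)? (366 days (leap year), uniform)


P(all different) = Π(366-i)/366 for i=0..14
= (366/366)×(365/366)×...×(352/366)
= 0.747702

P ≈ 0.7477 ≈ 74.77%


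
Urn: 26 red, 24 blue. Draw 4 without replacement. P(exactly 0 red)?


Hypergeometric: C(26,0)×C(24,4)/C(50,4)
= 1×10626/230300 = 759/16450

P(X=0) = 759/16450 ≈ 4.61%


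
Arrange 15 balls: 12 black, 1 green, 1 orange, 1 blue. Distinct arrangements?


15!/(12!×1!×1!×1!) = 2730

2730


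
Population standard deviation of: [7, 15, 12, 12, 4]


Mean = 50/5 = 10
  (7-10)²=9
  (15-10)²=25
  (12-10)²=4
  (12-10)²=4
  (4-10)²=36
Σ(x-μ)² = 78
σ² = 78/5

σ = √(78/5) ≈ 3.9497


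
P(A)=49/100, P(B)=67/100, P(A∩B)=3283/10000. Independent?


P(A)×P(B) = 3283/10000
P(A∩B) = 3283/10000
Equal ✓ → Independent

Yes, independent


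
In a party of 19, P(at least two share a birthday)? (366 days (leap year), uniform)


P(all different) = Π(366-i)/366 for i=0..18
= 0.621705
P(match) = 1 - 0.621705 = 0.378295

P ≈ 0.3783 ≈ 37.83%


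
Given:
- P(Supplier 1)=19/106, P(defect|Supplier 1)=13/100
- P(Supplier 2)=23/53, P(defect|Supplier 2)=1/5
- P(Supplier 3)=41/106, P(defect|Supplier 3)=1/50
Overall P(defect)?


P(B) = Σ P(B|Aᵢ)×P(Aᵢ)
  13/100×19/106 = 247/10600
  1/5×23/53 = 23/265
  1/50×41/106 = 41/5300
Sum = 1249/10600

P(defect) = 1249/10600 ≈ 11.78%


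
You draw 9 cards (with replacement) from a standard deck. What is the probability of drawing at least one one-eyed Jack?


P(not a one-eyed Jack) = 50/52 = 25/26
P(none in 9 draws) = (25/26)^9 = 3814697265625/5429503678976
P(≥1 one-eyed Jack) = 1 - 3814697265625/5429503678976 = 1614806413351/5429503678976

P = 1614806413351/5429503678976 ≈ 29.74%


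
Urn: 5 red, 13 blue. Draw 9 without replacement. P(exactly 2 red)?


Hypergeometric: C(5,2)×C(13,7)/C(18,9)
= 10×1716/48620 = 6/17

P(X=2) = 6/17 ≈ 35.29%


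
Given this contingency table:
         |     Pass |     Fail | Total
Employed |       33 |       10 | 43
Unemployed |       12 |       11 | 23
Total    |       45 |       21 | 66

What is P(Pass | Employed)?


P(Pass | Employed) = 33/(33+10) = 33/43

P(Pass|Employed) = 33/43 ≈ 76.74%


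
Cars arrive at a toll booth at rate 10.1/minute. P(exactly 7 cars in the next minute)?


Poisson(λ=10.1): P(X=7) = e^(-λ)×λ^k/k!
= e^(-10.1) × 10.1^7 / 7!
≈ 4.107955523e-05 × 10721353.5211 / 5040 ≈ 0.087387

P(X=7) ≈ 0.087387 ≈ 8.74%


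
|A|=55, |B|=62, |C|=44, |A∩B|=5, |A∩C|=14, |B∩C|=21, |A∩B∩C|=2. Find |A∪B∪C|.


|A∪B∪C| = 55+62+44-5-14-21+2 = 123

|A∪B∪C| = 123


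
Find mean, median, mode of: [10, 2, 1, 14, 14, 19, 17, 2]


Sorted: [1, 2, 2, 10, 14, 14, 17, 19]
Mean = 79/8
Median = 12
Freq: {10: 1, 2: 2, 1: 1, 14: 2, 19: 1, 17: 1}
Mode: [2, 14]

Mean=79/8, Median=12, Mode=[2, 14]


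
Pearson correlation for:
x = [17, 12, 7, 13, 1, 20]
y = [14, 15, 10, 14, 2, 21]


n=6, Σx=70, Σy=76, Σxy=1092, Σx²=1052, Σy²=1162
r = (6×1092 - 70×76)/√((6×1052 - 70²)(6×1162 - 76²))
= 1232/√(1412×1196) = 1232/√1688752 ≈ 1232/1299.5199 ≈ 0.9480

r ≈ 0.9480


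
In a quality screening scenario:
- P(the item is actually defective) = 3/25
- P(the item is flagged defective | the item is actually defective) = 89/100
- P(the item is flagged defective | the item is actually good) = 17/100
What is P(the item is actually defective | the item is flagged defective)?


Using Bayes' theorem:
P(A|B) = P(B|A)·P(A) / P(B)

P(the item is flagged defective) = 89/100 × 3/25 + 17/100 × 22/25
= 267/2500 + 187/1250 = 641/2500

P(the item is actually defective|the item is flagged defective) = (267/2500) / (641/2500) = 267/641

P(the item is actually defective|the item is flagged defective) = 267/641 ≈ 41.65%


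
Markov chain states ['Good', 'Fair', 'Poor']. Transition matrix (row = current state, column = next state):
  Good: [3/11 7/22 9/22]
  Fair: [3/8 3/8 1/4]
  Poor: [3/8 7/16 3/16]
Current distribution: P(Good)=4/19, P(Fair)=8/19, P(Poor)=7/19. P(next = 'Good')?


P(next=Good) = Σᵢ P(now=i)×P(i→Good)
= 4/19×3/11 + 8/19×3/8 + 7/19×3/8
= 12/209 + 3/19 + 21/152 = 591/1672

P = 591/1672 ≈ 0.3535


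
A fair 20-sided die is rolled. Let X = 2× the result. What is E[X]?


E[die] = (1+20)/2 = 21/2
E[X] = 2 × 21/2 = 21

E[X] = 21


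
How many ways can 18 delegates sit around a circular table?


Circular arrangements of 18 distinct objects: fix one position to break rotational symmetry.
(n-1)! = 17! = 355687428096000

355687428096000


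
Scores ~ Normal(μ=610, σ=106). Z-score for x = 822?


z = (x - μ)/σ = (822 - 610)/106 = 2.0

z = 2.0


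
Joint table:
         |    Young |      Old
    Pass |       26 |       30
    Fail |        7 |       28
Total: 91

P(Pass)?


P(Pass) = (26+30)/91 = 56/91 = 8/13

P(Pass) = 8/13 ≈ 61.54%


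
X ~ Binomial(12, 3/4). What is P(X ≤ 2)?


P(X ≤ 2) = Σ P(X=i) for i=0..2
P(X=0) = 1/16777216
P(X=1) = 9/4194304
P(X=2) = 297/8388608
Sum = 631/16777216

P(X ≤ 2) = 631/16777216 ≈ 0.00%


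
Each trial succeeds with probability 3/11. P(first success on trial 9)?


Geometric: P(X=9) = (1-p)^(k-1)×p = (8/11)^8×3/11 = 50331648/2357947691

P(X=9) = 50331648/2357947691 ≈ 2.13%


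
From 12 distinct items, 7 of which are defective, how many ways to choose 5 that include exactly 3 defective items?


Choose 3 of the 7 defective items and 2 of the other 5 items:
C(7,3)×C(5,2) = 35×10 = 350

350


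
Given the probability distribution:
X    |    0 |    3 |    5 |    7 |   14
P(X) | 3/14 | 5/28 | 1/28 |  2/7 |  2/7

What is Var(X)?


E[X] = 47/7
E[X²] = 145/2
Var(X) = E[X²] - (E[X])² = 145/2 - 2209/49 = 2687/98

Var(X) = 2687/98 ≈ 27.4184


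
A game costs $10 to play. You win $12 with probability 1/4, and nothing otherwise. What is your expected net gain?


E[gain] = (12-10)×1/4 + (-10)×3/4
= 1/2 - 15/2 = -7

Expected net gain = $-7 ≈ $-7.00


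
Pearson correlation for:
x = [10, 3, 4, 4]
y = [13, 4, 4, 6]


n=4, Σx=21, Σy=27, Σxy=182, Σx²=141, Σy²=237
r = (4×182 - 21×27)/√((4×141 - 21²)(4×237 - 27²))
= 161/√(123×219) = 161/√26937 ≈ 161/164.1250 ≈ 0.9810

r ≈ 0.9810


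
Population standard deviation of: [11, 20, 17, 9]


Mean = 57/4
  (11-57/4)²=169/16
  (20-57/4)²=529/16
  (17-57/4)²=121/16
  (9-57/4)²=441/16
Σ(x-μ)² = 315/4
σ² = (315/4)/4 = 315/16

σ = √(315/16) ≈ 4.4371


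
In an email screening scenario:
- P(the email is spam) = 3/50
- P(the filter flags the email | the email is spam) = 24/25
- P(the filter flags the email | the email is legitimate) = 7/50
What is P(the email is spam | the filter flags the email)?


Using Bayes' theorem:
P(A|B) = P(B|A)·P(A) / P(B)

P(the filter flags the email) = 24/25 × 3/50 + 7/50 × 47/50
= 36/625 + 329/2500 = 473/2500

P(the email is spam|the filter flags the email) = (36/625) / (473/2500) = 144/473

P(the email is spam|the filter flags the email) = 144/473 ≈ 30.44%


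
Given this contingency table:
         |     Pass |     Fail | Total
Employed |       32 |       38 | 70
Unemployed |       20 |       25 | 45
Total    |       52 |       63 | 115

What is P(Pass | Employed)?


P(Pass | Employed) = 32/(32+38) = 32/70 = 16/35

P(Pass|Employed) = 16/35 ≈ 45.71%


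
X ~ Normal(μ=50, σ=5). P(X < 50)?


z = (50-50)/5 = 0.0
P(Z < 0.0) = 0.5000

P(X < 50) ≈ 0.5000


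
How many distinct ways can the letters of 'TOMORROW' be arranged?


Letters: 8, freq: {'T': 1, 'O': 3, 'M': 1, 'R': 2, 'W': 1}
8!/(1!×3!×1!×2!×1!) = 40320/12 = 3360

3360


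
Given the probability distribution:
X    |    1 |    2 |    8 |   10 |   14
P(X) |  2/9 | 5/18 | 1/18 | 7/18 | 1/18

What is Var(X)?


E[X] = 53/9
E[X²] = 164/3
Var(X) = E[X²] - (E[X])² = 164/3 - 2809/81 = 1619/81

Var(X) = 1619/81 ≈ 19.9877


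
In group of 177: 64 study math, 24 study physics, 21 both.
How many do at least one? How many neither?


|A∪B| = 64+24-21 = 67
Neither = 177-67 = 110

At least one: 67; Neither: 110


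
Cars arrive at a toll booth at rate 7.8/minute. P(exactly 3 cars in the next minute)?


Poisson(λ=7.8): P(X=3) = e^(-λ)×λ^k/k!
= e^(-7.8) × 7.8^3 / 3!
≈ 0.000409734979 × 474.552 / 6 ≈ 0.032407

P(X=3) ≈ 0.032407 ≈ 3.24%


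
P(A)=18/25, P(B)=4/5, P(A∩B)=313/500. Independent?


P(A)×P(B) = 72/125
P(A∩B) = 313/500
Not equal → NOT independent

No, not independent


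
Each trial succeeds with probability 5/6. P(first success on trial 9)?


Geometric: P(X=9) = (1-p)^(k-1)×p = (1/6)^8×5/6 = 5/10077696

P(X=9) = 5/10077696 ≈ 0.00%


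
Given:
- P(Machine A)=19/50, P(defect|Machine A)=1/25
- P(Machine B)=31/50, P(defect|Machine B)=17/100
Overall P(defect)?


P(B) = Σ P(B|Aᵢ)×P(Aᵢ)
  1/25×19/50 = 19/1250
  17/100×31/50 = 527/5000
Sum = 603/5000

P(defect) = 603/5000 ≈ 12.06%


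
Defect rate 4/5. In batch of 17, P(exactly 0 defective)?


Binomial: P(X=0) = C(17,0)×p^0×(1-p)^17
= 1 × 1 × 1/762939453125 = 1/762939453125

P(X=0) = 1/762939453125 ≈ 0.00%


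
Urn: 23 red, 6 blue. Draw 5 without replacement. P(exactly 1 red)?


Hypergeometric: C(23,1)×C(6,4)/C(29,5)
= 23×15/118755 = 23/7917

P(X=1) = 23/7917 ≈ 0.29%


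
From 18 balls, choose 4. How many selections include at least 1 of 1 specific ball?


Complement: C(18,4) - C(17,4) = 3060 - 2380 = 680

680


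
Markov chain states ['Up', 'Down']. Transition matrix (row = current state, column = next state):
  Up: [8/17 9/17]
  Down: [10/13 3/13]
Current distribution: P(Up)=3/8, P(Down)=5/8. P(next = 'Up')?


P(next=Up) = Σᵢ P(now=i)×P(i→Up)
= 3/8×8/17 + 5/8×10/13
= 3/17 + 25/52 = 581/884

P = 581/884 ≈ 0.6572


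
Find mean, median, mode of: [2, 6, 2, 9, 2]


Sorted: [2, 2, 2, 6, 9]
Mean = 21/5
Median = 2
Freq: {2: 3, 6: 1, 9: 1}
Mode: [2]

Mean=21/5, Median=2, Mode=2


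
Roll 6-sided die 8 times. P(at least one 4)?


P(no 4)^8 = (5/6)^8 = 390625/1679616
P(≥1) = 1 - 390625/1679616 = 1288991/1679616

P = 1288991/1679616 ≈ 76.74%


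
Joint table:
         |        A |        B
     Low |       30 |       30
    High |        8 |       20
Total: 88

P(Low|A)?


P(Low|A) = 30/(30+8) = 30/38 = 15/19

P = 15/19 ≈ 78.95%


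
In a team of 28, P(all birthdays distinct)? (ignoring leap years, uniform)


P(all different) = Π(365-i)/365 for i=0..27
= (365/365)×(364/365)×...×(338/365)
= 0.345539

P ≈ 0.3455 ≈ 34.55%


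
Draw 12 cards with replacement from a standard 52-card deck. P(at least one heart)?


P(not a heart) = 39/52 = 3/4
P(none in 12 draws) = (3/4)^12 = 531441/16777216
P(≥1 heart) = 1 - 531441/16777216 = 16245775/16777216

P = 16245775/16777216 ≈ 96.83%


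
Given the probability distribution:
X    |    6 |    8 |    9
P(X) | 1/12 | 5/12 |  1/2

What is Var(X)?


E[X] = 25/3
E[X²] = 421/6
Var(X) = E[X²] - (E[X])² = 421/6 - 625/9 = 13/18

Var(X) = 13/18 ≈ 0.7222


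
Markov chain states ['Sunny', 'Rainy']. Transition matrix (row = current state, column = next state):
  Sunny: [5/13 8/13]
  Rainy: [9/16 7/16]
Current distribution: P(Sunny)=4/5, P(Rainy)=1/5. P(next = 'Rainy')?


P(next=Rainy) = Σᵢ P(now=i)×P(i→Rainy)
= 4/5×8/13 + 1/5×7/16
= 32/65 + 7/80 = 603/1040

P = 603/1040 ≈ 0.5798


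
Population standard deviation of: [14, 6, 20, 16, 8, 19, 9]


Mean = 92/7
  (14-92/7)²=36/49
  (6-92/7)²=2500/49
  (20-92/7)²=2304/49
  (16-92/7)²=400/49
  (8-92/7)²=1296/49
  (19-92/7)²=1681/49
  (9-92/7)²=841/49
Σ(x-μ)² = 1294/7
σ² = (1294/7)/7 = 1294/49

σ = √(1294/49) ≈ 5.1389


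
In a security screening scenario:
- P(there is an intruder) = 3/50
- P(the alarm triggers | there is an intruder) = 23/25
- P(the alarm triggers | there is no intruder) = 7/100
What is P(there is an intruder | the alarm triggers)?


Using Bayes' theorem:
P(A|B) = P(B|A)·P(A) / P(B)

P(the alarm triggers) = 23/25 × 3/50 + 7/100 × 47/50
= 69/1250 + 329/5000 = 121/1000

P(there is an intruder|the alarm triggers) = (69/1250) / (121/1000) = 276/605

P(there is an intruder|the alarm triggers) = 276/605 ≈ 45.62%


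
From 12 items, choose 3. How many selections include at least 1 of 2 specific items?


Complement: C(12,3) - C(10,3) = 220 - 120 = 100

100


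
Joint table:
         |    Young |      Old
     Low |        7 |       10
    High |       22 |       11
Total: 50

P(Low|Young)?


P(Low|Young) = 7/(7+22) = 7/29

P = 7/29 ≈ 24.14%


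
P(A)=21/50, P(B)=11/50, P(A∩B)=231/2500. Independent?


P(A)×P(B) = 231/2500
P(A∩B) = 231/2500
Equal ✓ → Independent

Yes, independent


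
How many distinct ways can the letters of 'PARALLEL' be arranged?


Letters: 8, freq: {'P': 1, 'A': 2, 'R': 1, 'L': 3, 'E': 1}
8!/(1!×2!×1!×3!×1!) = 40320/12 = 3360

3360


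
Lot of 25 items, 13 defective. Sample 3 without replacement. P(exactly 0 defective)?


Hypergeometric: C(13,0)×C(12,3)/C(25,3)
= 1×220/2300 = 11/115

P(X=0) = 11/115 ≈ 9.57%


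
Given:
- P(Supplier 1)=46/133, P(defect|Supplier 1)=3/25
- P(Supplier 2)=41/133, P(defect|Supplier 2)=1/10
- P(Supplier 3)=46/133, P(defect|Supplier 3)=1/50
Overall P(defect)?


P(B) = Σ P(B|Aᵢ)×P(Aᵢ)
  3/25×46/133 = 138/3325
  1/10×41/133 = 41/1330
  1/50×46/133 = 23/3325
Sum = 527/6650

P(defect) = 527/6650 ≈ 7.92%


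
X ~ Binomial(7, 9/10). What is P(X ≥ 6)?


P(X ≥ 6) = Σ P(X=i) for i=6..7
P(X=6) = 3720087/10000000
P(X=7) = 4782969/10000000
Sum = 531441/625000

P(X ≥ 6) = 531441/625000 ≈ 85.03%


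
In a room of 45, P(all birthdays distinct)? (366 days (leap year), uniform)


P(all different) = Π(366-i)/366 for i=0..44
= (366/366)×(365/366)×...×(322/366)
= 0.059503

P ≈ 0.0595 ≈ 5.95%


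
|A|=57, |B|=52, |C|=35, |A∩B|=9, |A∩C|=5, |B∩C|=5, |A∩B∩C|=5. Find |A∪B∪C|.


|A∪B∪C| = 57+52+35-9-5-5+5 = 130

|A∪B∪C| = 130


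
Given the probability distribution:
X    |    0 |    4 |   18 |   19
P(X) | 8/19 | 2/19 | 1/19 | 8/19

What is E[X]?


E[X] = Σ x·P(X=x)
= (0)×(8/19) + (4)×(2/19) + (18)×(1/19) + (19)×(8/19)
= 178/19

E[X] = 178/19


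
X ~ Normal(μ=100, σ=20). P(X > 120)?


z = (120-100)/20 = 1.0
P(X > 120) = 1 - P(Z ≤ 1.0) = 1 - 0.8413 = 0.1587

P(X > 120) ≈ 0.1587


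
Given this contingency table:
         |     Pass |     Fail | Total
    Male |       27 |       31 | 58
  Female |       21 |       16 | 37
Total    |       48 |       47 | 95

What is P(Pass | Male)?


P(Pass | Male) = 27/(27+31) = 27/58

P(Pass|Male) = 27/58 ≈ 46.55%


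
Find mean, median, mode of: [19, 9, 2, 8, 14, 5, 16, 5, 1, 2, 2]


Sorted: [1, 2, 2, 2, 5, 5, 8, 9, 14, 16, 19]
Mean = 83/11
Median = 5
Freq: {19: 1, 9: 1, 2: 3, 8: 1, 14: 1, 5: 2, 16: 1, 1: 1}
Mode: [2]

Mean=83/11, Median=5, Mode=2


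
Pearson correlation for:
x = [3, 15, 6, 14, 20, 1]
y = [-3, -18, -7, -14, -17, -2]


n=6, Σx=59, Σy=-61, Σxy=-859, Σx²=867, Σy²=871
r = (6×(-859) - 59×(-61))/√((6×867 - 59²)(6×871 - (-61)²))
= -1555/√(1721×1505) = -1555/√2590105 ≈ -1555/1609.3803 ≈ -0.9662

r ≈ -0.9662


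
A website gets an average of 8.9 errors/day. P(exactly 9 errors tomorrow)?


Poisson(λ=8.9): P(X=9) = e^(-λ)×λ^k/k!
= e^(-8.9) × 8.9^9 / 9!
≈ 0.0001363889265 × 350356403.707 / 362880 ≈ 0.131682

P(X=9) ≈ 0.131682 ≈ 13.17%


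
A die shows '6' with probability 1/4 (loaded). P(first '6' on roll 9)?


Geometric: P(X=9) = (1-p)^(k-1)×p = (3/4)^8×1/4 = 6561/262144

P(X=9) = 6561/262144 ≈ 2.50%


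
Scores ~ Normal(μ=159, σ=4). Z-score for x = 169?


z = (x - μ)/σ = (169 - 159)/4 = 2.5

z = 2.5


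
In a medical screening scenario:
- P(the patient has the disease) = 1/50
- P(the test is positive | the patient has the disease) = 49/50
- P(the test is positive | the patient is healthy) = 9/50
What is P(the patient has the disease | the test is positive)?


Using Bayes' theorem:
P(A|B) = P(B|A)·P(A) / P(B)

P(the test is positive) = 49/50 × 1/50 + 9/50 × 49/50
= 49/2500 + 441/2500 = 49/250

P(the patient has the disease|the test is positive) = (49/2500) / (49/250) = 1/10

P(the patient has the disease|the test is positive) = 1/10 ≈ 10.00%


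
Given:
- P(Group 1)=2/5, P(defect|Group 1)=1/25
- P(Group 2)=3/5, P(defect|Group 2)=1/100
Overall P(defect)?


P(B) = Σ P(B|Aᵢ)×P(Aᵢ)
  1/25×2/5 = 2/125
  1/100×3/5 = 3/500
Sum = 11/500

P(defect) = 11/500 ≈ 2.20%


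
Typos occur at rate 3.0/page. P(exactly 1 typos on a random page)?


Poisson(λ=3.0): P(X=1) = e^(-λ)×λ^k/k!
= e^(-3.0) × 3.0^1 / 1!
≈ 0.04978706837 × 3 / 1 ≈ 0.149361

P(X=1) ≈ 0.149361 ≈ 14.94%


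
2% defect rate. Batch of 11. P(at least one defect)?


P(all good) = (49/50)^11 = 3909821048582988049/4882812500000000000
P(≥1 defect) = 972991451417011951/4882812500000000000

P = 972991451417011951/4882812500000000000 ≈ 19.93%


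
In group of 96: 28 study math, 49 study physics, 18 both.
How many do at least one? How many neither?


|A∪B| = 28+49-18 = 59
Neither = 96-59 = 37

At least one: 59; Neither: 37


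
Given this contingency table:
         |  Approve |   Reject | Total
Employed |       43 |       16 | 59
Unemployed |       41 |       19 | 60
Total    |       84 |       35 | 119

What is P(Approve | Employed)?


P(Approve | Employed) = 43/(43+16) = 43/59

P(Approve|Employed) = 43/59 ≈ 72.88%


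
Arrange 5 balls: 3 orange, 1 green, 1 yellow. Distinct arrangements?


5!/(3!×1!×1!) = 20

20


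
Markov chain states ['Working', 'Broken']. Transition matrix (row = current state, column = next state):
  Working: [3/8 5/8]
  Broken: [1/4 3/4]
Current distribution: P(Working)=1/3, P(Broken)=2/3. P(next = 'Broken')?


P(next=Broken) = Σᵢ P(now=i)×P(i→Broken)
= 1/3×5/8 + 2/3×3/4
= 5/24 + 1/2 = 17/24

P = 17/24 ≈ 0.7083


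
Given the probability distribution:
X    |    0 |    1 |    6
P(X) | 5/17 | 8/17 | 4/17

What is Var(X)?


E[X] = 32/17
E[X²] = 152/17
Var(X) = E[X²] - (E[X])² = 152/17 - 1024/289 = 1560/289

Var(X) = 1560/289 ≈ 5.3979


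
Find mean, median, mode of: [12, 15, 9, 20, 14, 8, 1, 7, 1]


Sorted: [1, 1, 7, 8, 9, 12, 14, 15, 20]
Mean = 87/9 = 29/3
Median = 9
Freq: {12: 1, 15: 1, 9: 1, 20: 1, 14: 1, 8: 1, 1: 2, 7: 1}
Mode: [1]

Mean=29/3, Median=9, Mode=1


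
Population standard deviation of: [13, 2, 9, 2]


Mean = 26/4 = 13/2
  (13-13/2)²=169/4
  (2-13/2)²=81/4
  (9-13/2)²=25/4
  (2-13/2)²=81/4
Σ(x-μ)² = 89
σ² = 89/4

σ = √(89/4) ≈ 4.7170


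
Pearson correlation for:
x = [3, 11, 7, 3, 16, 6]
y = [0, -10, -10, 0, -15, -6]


n=6, Σx=46, Σy=-41, Σxy=-456, Σx²=480, Σy²=461
r = (6×(-456) - 46×(-41))/√((6×480 - 46²)(6×461 - (-41)²))
= -850/√(764×1085) = -850/√828940 ≈ -850/910.4614 ≈ -0.9336

r ≈ -0.9336


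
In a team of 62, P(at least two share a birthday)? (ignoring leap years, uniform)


P(all different) = Π(365-i)/365 for i=0..61
= 0.004090
P(match) = 1 - 0.004090 = 0.995910

P ≈ 0.9959 ≈ 99.59%


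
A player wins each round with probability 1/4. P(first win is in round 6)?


Geometric: P(X=6) = (1-p)^(k-1)×p = (3/4)^5×1/4 = 243/4096

P(X=6) = 243/4096 ≈ 5.93%


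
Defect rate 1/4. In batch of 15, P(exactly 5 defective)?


Binomial: P(X=5) = C(15,5)×p^5×(1-p)^10
= 3003 × 1/1024 × 59049/1048576 = 177324147/1073741824

P(X=5) = 177324147/1073741824 ≈ 16.51%


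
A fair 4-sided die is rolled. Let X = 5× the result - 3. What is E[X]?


E[die] = (1+4)/2 = 5/2
E[X] = 5×5/2 - 3 = 19/2

E[X] = 19/2


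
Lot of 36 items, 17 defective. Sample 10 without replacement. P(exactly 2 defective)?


Hypergeometric: C(17,2)×C(19,8)/C(36,10)
= 136×75582/254186856 = 8398/207669

P(X=2) = 8398/207669 ≈ 4.04%


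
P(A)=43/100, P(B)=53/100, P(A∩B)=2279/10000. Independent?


P(A)×P(B) = 2279/10000
P(A∩B) = 2279/10000
Equal ✓ → Independent

Yes, independent


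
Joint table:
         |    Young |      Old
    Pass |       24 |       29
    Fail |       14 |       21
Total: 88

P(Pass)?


P(Pass) = (24+29)/88 = 53/88

P(Pass) = 53/88 ≈ 60.23%


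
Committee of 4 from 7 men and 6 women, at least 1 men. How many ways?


Count by #men:
  1M,3W: C(7,1)×C(6,3)=140
  2M,2W: C(7,2)×C(6,2)=315
  3M,1W: C(7,3)×C(6,1)=210
  4M,0W: C(7,4)×C(6,0)=35
Total = 700

700


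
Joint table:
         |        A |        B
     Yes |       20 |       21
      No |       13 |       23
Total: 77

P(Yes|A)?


P(Yes|A) = 20/(20+13) = 20/33

P = 20/33 ≈ 60.61%


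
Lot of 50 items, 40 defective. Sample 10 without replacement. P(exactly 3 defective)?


Hypergeometric: C(40,3)×C(10,7)/C(50,10)
= 9880×120/10272278170 = 118560/1027227817

P(X=3) = 118560/1027227817 ≈ 0.01%


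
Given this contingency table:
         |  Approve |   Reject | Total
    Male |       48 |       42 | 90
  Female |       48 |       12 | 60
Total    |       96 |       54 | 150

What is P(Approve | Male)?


P(Approve | Male) = 48/(48+42) = 48/90 = 8/15

P(Approve|Male) = 8/15 ≈ 53.33%


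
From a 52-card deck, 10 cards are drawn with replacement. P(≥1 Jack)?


P(not a Jack) = 48/52 = 12/13
P(none in 10 draws) = (12/13)^10 = 61917364224/137858491849
P(≥1 Jack) = 1 - 61917364224/137858491849 = 75941127625/137858491849

P = 75941127625/137858491849 ≈ 55.09%


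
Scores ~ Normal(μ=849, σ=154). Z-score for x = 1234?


z = (x - μ)/σ = (1234 - 849)/154 = 2.5

z = 2.5


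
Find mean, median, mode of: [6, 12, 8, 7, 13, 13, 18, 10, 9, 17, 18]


Sorted: [6, 7, 8, 9, 10, 12, 13, 13, 17, 18, 18]
Mean = 131/11
Median = 12
Freq: {6: 1, 12: 1, 8: 1, 7: 1, 13: 2, 18: 2, 10: 1, 9: 1, 17: 1}
Mode: [13, 18]

Mean=131/11, Median=12, Mode=[13, 18]


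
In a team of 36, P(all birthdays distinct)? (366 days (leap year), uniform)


P(all different) = Π(366-i)/366 for i=0..35
= (366/366)×(365/366)×...×(331/366)
= 0.168667

P ≈ 0.1687 ≈ 16.87%


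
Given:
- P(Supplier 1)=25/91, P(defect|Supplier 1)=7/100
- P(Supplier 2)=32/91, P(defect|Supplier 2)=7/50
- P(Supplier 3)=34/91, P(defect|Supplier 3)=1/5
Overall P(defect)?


P(B) = Σ P(B|Aᵢ)×P(Aᵢ)
  7/100×25/91 = 1/52
  7/50×32/91 = 16/325
  1/5×34/91 = 34/455
Sum = 1303/9100

P(defect) = 1303/9100 ≈ 14.32%


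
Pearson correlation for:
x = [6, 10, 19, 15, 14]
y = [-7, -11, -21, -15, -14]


n=5, Σx=64, Σy=-68, Σxy=-972, Σx²=918, Σy²=1032
r = (5×(-972) - 64×(-68))/√((5×918 - 64²)(5×1032 - (-68)²))
= -508/√(494×536) = -508/√264784 ≈ -508/514.5717 ≈ -0.9872

r ≈ -0.9872


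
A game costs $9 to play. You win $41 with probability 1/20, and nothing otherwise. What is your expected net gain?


E[gain] = (41-9)×1/20 + (-9)×19/20
= 8/5 - 171/20 = -139/20

Expected net gain = $-139/20 ≈ $-6.95


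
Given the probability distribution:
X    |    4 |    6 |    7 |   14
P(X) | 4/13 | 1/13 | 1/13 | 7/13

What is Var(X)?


E[X] = 127/13
E[X²] = 117
Var(X) = E[X²] - (E[X])² = 117 - 16129/169 = 3644/169

Var(X) = 3644/169 ≈ 21.5621


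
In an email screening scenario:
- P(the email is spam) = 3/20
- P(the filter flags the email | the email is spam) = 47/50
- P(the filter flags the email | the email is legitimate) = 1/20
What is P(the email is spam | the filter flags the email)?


Using Bayes' theorem:
P(A|B) = P(B|A)·P(A) / P(B)

P(the filter flags the email) = 47/50 × 3/20 + 1/20 × 17/20
= 141/1000 + 17/400 = 367/2000

P(the email is spam|the filter flags the email) = (141/1000) / (367/2000) = 282/367

P(the email is spam|the filter flags the email) = 282/367 ≈ 76.84%


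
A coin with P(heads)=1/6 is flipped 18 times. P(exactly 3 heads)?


Binomial: P(X=3) = C(18,3)×p^3×(1-p)^15
= 816 × 1/216 × 30517578125/470184984576 = 518798828125/2115832430592

P(X=3) = 518798828125/2115832430592 ≈ 24.52%


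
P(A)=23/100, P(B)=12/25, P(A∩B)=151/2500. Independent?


P(A)×P(B) = 69/625
P(A∩B) = 151/2500
Not equal → NOT independent

No, not independent


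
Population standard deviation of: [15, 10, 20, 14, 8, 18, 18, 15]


Mean = 118/8 = 59/4
  (15-59/4)²=1/16
  (10-59/4)²=361/16
  (20-59/4)²=441/16
  (14-59/4)²=9/16
  (8-59/4)²=729/16
  (18-59/4)²=169/16
  (18-59/4)²=169/16
  (15-59/4)²=1/16
Σ(x-μ)² = 235/2
σ² = (235/2)/8 = 235/16

σ = √(235/16) ≈ 3.8324


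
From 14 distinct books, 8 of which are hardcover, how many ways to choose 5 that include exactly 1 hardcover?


Choose 1 of the 8 hardcovers and 4 of the other 6 books:
C(8,1)×C(6,4) = 8×15 = 120

120


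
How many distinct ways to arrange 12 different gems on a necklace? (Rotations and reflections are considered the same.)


Free circular arrangements: rotations and reflections both identified.
(n-1)!/2 = 11!/2 = 39916800/2 = 19958400

19958400


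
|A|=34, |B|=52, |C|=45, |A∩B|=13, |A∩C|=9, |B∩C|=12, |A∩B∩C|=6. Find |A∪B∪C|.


|A∪B∪C| = 34+52+45-13-9-12+6 = 103

|A∪B∪C| = 103


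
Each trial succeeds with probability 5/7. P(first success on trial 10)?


Geometric: P(X=10) = (1-p)^(k-1)×p = (2/7)^9×5/7 = 2560/282475249

P(X=10) = 2560/282475249 ≈ 0.00%


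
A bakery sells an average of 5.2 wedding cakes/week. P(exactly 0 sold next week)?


Poisson(λ=5.2): P(X=0) = e^(-λ)×λ^k/k!
= e^(-5.2) × 5.2^0 / 0!
≈ 0.005516564421 × 1 / 1 ≈ 0.005517

P(X=0) ≈ 0.005517 ≈ 0.55%


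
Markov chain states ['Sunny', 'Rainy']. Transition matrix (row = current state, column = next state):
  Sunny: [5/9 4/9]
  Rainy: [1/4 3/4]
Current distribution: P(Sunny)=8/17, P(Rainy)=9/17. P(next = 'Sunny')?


P(next=Sunny) = Σᵢ P(now=i)×P(i→Sunny)
= 8/17×5/9 + 9/17×1/4
= 40/153 + 9/68 = 241/612

P = 241/612 ≈ 0.3938


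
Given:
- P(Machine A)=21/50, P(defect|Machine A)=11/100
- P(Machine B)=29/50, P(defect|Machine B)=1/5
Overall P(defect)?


P(B) = Σ P(B|Aᵢ)×P(Aᵢ)
  11/100×21/50 = 231/5000
  1/5×29/50 = 29/250
Sum = 811/5000

P(defect) = 811/5000 ≈ 16.22%


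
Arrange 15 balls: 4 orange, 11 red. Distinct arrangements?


15!/(4!×11!) = 1365

1365


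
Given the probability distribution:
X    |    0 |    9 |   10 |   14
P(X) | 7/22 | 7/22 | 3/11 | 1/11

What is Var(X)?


E[X] = 151/22
E[X²] = 1559/22
Var(X) = E[X²] - (E[X])² = 1559/22 - 22801/484 = 11497/484

Var(X) = 11497/484 ≈ 23.7541


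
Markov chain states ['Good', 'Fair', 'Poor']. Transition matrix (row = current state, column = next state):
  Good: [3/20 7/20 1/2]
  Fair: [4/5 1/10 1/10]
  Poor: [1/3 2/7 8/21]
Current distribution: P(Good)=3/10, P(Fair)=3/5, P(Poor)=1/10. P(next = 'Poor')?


P(next=Poor) = Σᵢ P(now=i)×P(i→Poor)
= 3/10×1/2 + 3/5×1/10 + 1/10×8/21
= 3/20 + 3/50 + 4/105 = 521/2100

P = 521/2100 ≈ 0.2481


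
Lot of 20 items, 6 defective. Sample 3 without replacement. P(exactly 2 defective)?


Hypergeometric: C(6,2)×C(14,1)/C(20,3)
= 15×14/1140 = 7/38

P(X=2) = 7/38 ≈ 18.42%


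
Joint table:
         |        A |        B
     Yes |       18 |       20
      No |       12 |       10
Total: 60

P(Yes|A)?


P(Yes|A) = 18/(18+12) = 18/30 = 3/5

P = 3/5 ≈ 60.00%


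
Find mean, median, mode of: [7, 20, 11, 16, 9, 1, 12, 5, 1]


Sorted: [1, 1, 5, 7, 9, 11, 12, 16, 20]
Mean = 82/9
Median = 9
Freq: {7: 1, 20: 1, 11: 1, 16: 1, 9: 1, 1: 2, 12: 1, 5: 1}
Mode: [1]

Mean=82/9, Median=9, Mode=1


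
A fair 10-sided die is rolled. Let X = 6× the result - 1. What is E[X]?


E[die] = (1+10)/2 = 11/2
E[X] = 6×11/2 - 1 = 32

E[X] = 32


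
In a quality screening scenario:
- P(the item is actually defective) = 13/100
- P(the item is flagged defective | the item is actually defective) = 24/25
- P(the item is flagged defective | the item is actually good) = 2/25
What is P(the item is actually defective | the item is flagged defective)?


Using Bayes' theorem:
P(A|B) = P(B|A)·P(A) / P(B)

P(the item is flagged defective) = 24/25 × 13/100 + 2/25 × 87/100
= 78/625 + 87/1250 = 243/1250

P(the item is actually defective|the item is flagged defective) = (78/625) / (243/1250) = 52/81

P(the item is actually defective|the item is flagged defective) = 52/81 ≈ 64.20%


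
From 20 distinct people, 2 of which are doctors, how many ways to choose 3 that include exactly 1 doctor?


Choose 1 of the 2 doctors and 2 of the other 18 people:
C(2,1)×C(18,2) = 2×153 = 306

306


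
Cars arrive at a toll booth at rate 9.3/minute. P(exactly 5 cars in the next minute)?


Poisson(λ=9.3): P(X=5) = e^(-λ)×λ^k/k!
= e^(-9.3) × 9.3^5 / 5!
≈ 9.142423148e-05 × 69568.83693 / 120 ≈ 0.053002

P(X=5) ≈ 0.053002 ≈ 5.30%
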